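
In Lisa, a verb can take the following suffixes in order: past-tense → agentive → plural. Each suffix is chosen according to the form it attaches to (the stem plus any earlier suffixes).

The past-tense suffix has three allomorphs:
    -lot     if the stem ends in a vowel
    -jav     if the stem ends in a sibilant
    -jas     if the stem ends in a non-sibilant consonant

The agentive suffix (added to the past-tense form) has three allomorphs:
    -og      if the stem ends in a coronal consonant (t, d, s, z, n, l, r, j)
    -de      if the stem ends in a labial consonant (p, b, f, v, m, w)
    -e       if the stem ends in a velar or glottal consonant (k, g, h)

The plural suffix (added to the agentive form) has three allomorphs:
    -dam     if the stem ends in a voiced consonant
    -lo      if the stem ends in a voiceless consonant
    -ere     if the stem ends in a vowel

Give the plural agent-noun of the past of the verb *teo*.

teolotogdam

Since the final sound of *teo* is /o/ (a vowel), it takes -lot, giving *teolot*.
The past-tense form *teolot* — final consonant /t/ (coronal) → -og → *teolotog*.
Since the final sound of the agentive form *teolotog* is /g/ (a voiced consonant), it takes -dam, giving *teolotogdam*.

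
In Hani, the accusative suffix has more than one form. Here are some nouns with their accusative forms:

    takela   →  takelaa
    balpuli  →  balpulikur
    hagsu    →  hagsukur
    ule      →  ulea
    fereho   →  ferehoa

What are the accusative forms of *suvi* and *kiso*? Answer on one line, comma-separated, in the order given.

suvikur, kisoa

The pattern is height harmony: -kur when the last vowel of the stem is a high vowel (*balpuli*, *hagsu*); -a when the last vowel of the stem is a non-high vowel (*takela*, *ule*, *fereho*).
*suvi*: last vowel = /i/, a high vowel → -kur → *suvikur*.
*kiso* — last vowel /o/ (a non-high vowel) → -a → *kisoa*.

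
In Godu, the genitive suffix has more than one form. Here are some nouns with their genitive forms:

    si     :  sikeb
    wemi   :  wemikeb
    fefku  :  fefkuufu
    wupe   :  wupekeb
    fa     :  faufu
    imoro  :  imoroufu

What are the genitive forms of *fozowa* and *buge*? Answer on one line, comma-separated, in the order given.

The pattern is front/back vowel harmony: -keb when the last vowel of the stem is a front vowel (*si*, *wemi*, *wupe*); -ufu when the last vowel of the stem is a back vowel (*fefku*, *fa*, *imoro*).
Since the last vowel of *fozowa* is /a/ (a back vowel), it takes -ufu, giving *fozowaufu*.
Since the last vowel of *buge* is /e/ (a front vowel), it takes -keb, giving *bugekeb*.

fozowaufu, bugekeb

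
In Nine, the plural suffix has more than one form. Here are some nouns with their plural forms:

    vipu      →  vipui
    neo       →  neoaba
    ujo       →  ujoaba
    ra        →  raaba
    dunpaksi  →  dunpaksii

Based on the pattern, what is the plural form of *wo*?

woaba

Looking at the last vowel of each stem: -i when the last vowel of the stem is a high vowel (*vipu*, *dunpaksi*); -aba when the last vowel of the stem is a non-high vowel (*neo*, *ujo*, *ra*).
*wo* — last vowel /o/ (a non-high vowel) → -aba → *woaba*.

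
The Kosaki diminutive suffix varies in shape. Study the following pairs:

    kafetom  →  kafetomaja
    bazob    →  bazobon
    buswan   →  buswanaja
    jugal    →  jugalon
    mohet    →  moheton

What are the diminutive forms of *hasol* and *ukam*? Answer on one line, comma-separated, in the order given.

The pattern is nasality of the final consonant: -aja when the stem ends in a nasal (*kafetom*, *buswan*); -on when the stem ends in a non-nasal consonant (*bazob*, *jugal*, *mohet*).
*hasol* — final consonant /l/ (non-nasal) → -on → *hasolon*.
*ukam*: final consonant = /m/, a nasal → -aja → *ukamaja*.

hasolon, ukamaja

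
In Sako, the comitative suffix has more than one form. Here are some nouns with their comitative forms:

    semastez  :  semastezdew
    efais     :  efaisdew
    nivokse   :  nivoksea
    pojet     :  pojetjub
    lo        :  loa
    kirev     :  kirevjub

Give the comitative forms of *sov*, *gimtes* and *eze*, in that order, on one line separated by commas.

sovjub, gimtesdew, ezea

The suffix is conditioned by the final sound: -dew when the stem ends in a sibilant (*semastez*, *efais*); -jub when the stem ends in a non-sibilant consonant (*pojet*, *kirev*); -a when the stem ends in a vowel (*nivokse*, *lo*).
*sov*: final sound = /v/, a non-sibilant consonant → -jub → *sovjub*.
*gimtes* — final sound /s/ (a sibilant) → -dew → *gimtesdew*.
*eze* — final sound /e/ (a vowel) → -a → *ezea*.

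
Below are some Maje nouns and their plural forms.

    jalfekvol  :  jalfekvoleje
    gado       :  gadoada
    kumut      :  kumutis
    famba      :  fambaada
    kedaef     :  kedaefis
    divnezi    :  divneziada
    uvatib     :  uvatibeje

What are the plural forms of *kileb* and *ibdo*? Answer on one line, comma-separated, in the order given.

Looking at the final sound of each stem: -is when the stem ends in a voiceless consonant (*kumut*, *kedaef*); -eje when the stem ends in a voiced consonant (*jalfekvol*, *uvatib*); -ada when the stem ends in a vowel (*gado*, *famba*, *divnezi*).
*kileb* — final sound /b/ (a voiced consonant) → -eje → *kilebeje*.
*ibdo* — final sound /o/ (a vowel) → -ada → *ibdoada*.

kilebeje, ibdoada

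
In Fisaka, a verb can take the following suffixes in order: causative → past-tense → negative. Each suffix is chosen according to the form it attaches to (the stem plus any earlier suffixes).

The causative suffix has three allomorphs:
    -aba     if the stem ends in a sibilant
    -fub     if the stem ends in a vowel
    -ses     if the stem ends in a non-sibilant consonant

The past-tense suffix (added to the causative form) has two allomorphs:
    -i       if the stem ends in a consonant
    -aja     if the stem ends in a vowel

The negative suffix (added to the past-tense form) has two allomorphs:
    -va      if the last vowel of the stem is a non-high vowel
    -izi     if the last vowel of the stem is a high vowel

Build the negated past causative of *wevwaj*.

wevwajsesiizi

*wevwaj* — final sound /j/ (a non-sibilant consonant) → -ses → *wevwajses*.
Since the final sound of the causative form *wevwajses* is /s/ (a consonant), it takes -i, giving *wevwajsesi*.
The past-tense form *wevwajsesi* — last vowel /i/ (a high vowel) → -izi → *wevwajsesiizi*.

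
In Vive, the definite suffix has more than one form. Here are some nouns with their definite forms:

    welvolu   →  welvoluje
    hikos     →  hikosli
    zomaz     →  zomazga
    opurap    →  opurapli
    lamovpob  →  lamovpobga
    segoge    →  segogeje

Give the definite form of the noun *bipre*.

The alternation tracks the final sound of the stem — -li when the stem ends in a voiceless consonant (*hikos*, *opurap*); -ga when the stem ends in a voiced consonant (*zomaz*, *lamovpob*); -je when the stem ends in a vowel (*welvolu*, *segoge*).
Since the final sound of *bipre* is /e/ (a vowel), it takes -je, giving *bipreje*.

bipreje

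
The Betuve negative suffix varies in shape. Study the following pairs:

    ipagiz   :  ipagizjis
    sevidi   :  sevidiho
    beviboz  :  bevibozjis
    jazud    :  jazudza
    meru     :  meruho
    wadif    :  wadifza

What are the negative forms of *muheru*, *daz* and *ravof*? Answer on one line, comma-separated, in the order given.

muheruho, dazjis, ravofza

Looking at the final sound of each stem: -jis when the stem ends in a sibilant (*ipagiz*, *beviboz*); -za when the stem ends in a non-sibilant consonant (*jazud*, *wadif*); -ho when the stem ends in a vowel (*sevidi*, *meru*).
The final sound of *muheru* is /u/, which is a vowel, so the suffix is -ho, giving *muheruho*.
The final sound of *daz* is /z/, which is a sibilant, so the suffix is -jis, giving *dazjis*.
*ravof*: final sound = /f/, a non-sibilant consonant → -za → *ravofza*.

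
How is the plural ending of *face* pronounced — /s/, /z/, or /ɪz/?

The stem *face* ends in a sibilant (/s, z, ʃ, ʒ, tʃ, dʒ/).
The plural suffix surfaces as /ɪz/ after sibilants, /s/ after other voiceless consonants, and /z/ after other voiced sounds.
So the plural -s on *face* is pronounced /ɪz/.

/ɪz/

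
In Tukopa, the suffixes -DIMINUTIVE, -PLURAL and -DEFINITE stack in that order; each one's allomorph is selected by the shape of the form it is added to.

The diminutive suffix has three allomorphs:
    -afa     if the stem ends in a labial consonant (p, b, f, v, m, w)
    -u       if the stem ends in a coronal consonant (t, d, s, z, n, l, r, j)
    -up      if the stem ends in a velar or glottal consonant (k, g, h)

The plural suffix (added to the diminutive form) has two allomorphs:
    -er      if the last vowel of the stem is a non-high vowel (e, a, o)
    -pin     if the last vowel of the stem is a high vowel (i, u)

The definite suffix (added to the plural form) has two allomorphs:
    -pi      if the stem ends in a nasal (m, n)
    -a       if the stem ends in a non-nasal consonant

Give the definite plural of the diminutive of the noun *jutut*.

jututupinpi

Since the final consonant of *jutut* is /t/ (coronal), it takes -u, giving *jututu*.
Since the last vowel of the diminutive form *jututu* is /u/ (a high vowel), it takes -pin, giving *jututupin*.
The plural form *jututupin* — final consonant /n/ (a nasal) → -pi → *jututupinpi*.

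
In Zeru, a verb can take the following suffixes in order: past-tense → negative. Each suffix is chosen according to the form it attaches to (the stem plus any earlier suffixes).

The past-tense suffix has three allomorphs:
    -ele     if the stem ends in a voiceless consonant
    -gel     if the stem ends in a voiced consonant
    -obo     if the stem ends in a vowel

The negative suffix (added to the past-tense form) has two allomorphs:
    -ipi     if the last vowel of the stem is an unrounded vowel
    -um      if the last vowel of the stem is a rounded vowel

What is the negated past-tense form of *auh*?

*auh* — final sound /h/ (a voiceless consonant) → -ele → *auhele*.
The past-tense form *auhele*: last vowel = /e/, an unrounded vowel → -ipi → *auheleipi*.

auheleipi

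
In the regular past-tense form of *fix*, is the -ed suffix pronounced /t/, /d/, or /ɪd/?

The stem *fix* ends in a voiceless consonant other than /t/.
The -ed suffix is realized as /ɪd/ after /t, d/; as /t/ after other voiceless consonants; and as /d/ after other voiced sounds.
So -ed on *fix* is pronounced /t/.

/t/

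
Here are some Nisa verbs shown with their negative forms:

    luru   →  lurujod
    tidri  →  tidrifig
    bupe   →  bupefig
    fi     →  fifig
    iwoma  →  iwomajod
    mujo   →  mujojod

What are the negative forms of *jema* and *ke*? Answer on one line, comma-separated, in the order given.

Looking at the last vowel of each stem: -fig when the last vowel of the stem is a front vowel (*tidri*, *bupe*, *fi*); -jod when the last vowel of the stem is a back vowel (*luru*, *iwoma*, *mujo*).
Since the last vowel of *jema* is /a/ (a back vowel), it takes -jod, giving *jemajod*.
*ke* — last vowel /e/ (a front vowel) → -fig → *kefig*.

jemajod, kefig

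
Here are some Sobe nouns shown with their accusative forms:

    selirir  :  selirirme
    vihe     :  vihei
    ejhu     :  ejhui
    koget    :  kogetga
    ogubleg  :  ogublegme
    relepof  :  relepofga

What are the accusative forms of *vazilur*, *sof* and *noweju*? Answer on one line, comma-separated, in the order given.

vazilurme, sofga, nowejui

The alternation tracks the final sound of the stem — -ga when the stem ends in a voiceless consonant (*koget*, *relepof*); -me when the stem ends in a voiced consonant (*selirir*, *ogubleg*); -i when the stem ends in a vowel (*vihe*, *ejhu*).
*vazilur*: final sound = /r/, a voiced consonant → -me → *vazilurme*.
Since the final sound of *sof* is /f/ (a voiceless consonant), it takes -ga, giving *sofga*.
*noweju*: final sound = /u/, a vowel → -i → *nowejui*.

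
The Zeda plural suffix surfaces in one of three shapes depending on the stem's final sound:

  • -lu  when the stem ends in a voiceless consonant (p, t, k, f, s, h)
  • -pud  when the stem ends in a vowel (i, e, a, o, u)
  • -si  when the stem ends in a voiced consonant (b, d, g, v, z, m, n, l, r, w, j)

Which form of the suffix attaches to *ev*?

-si

Since the final sound of *ev* is /v/ (a voiced consonant), it takes -si.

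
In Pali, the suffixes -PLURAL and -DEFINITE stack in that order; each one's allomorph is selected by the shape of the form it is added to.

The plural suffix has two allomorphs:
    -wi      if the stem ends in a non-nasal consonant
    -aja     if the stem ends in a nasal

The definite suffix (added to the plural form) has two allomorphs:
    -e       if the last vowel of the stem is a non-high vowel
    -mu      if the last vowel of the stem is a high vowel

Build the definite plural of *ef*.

*ef* — final consonant /f/ (non-nasal) → -wi → *efwi*.
The plural form *efwi* — last vowel /i/ (a high vowel) → -mu → *efwimu*.

efwimu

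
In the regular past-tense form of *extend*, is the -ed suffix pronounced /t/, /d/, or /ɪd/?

/ɪd/

The stem *extend* ends in /t/ or /d/.
The -ed suffix is realized as /ɪd/ after /t, d/; as /t/ after other voiceless consonants; and as /d/ after other voiced sounds.
So -ed on *extend* is pronounced /ɪd/.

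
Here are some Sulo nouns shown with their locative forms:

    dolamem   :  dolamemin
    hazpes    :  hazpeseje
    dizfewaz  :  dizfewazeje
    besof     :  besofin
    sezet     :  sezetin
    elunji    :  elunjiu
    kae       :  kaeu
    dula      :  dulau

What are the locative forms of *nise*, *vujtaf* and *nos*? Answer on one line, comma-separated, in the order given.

niseu, vujtafin, noseje

The alternation tracks the final sound of the stem — -eje when the stem ends in a sibilant (*hazpes*, *dizfewaz*); -in when the stem ends in a non-sibilant consonant (*dolamem*, *besof*, *sezet*); -u when the stem ends in a vowel (*elunji*, *kae*, *dula*).
*nise* — final sound /e/ (a vowel) → -u → *niseu*.
Since the final sound of *vujtaf* is /f/ (a non-sibilant consonant), it takes -in, giving *vujtafin*.
The final sound of *nos* is /s/, which is a sibilant, so the suffix is -eje, giving *noseje*.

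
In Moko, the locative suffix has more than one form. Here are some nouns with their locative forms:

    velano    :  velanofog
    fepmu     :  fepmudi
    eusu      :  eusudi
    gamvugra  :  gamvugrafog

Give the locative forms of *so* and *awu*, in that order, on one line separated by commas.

sofog, awudi

The pattern is height harmony: -di when the last vowel of the stem is a high vowel (*fepmu*, *eusu*); -fog when the last vowel of the stem is a non-high vowel (*velano*, *gamvugra*).
Since the last vowel of *so* is /o/ (a non-high vowel), it takes -fog, giving *sofog*.
*awu*: last vowel = /u/, a high vowel → -di → *awudi*.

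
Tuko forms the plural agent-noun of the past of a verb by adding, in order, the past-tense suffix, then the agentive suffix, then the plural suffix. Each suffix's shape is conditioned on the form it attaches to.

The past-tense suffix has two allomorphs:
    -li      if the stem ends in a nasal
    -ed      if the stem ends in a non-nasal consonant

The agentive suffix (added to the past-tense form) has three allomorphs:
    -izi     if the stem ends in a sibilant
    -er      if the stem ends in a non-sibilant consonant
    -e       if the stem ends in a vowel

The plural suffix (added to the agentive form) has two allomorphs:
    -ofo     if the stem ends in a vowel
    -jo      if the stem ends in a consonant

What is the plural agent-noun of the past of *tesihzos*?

*tesihzos* — final consonant /s/ (non-nasal) → -ed → *tesihzosed*.
The past-tense form *tesihzosed*: final sound = /d/, a non-sibilant consonant → -er → *tesihzoseder*.
The final sound of the agentive form *tesihzoseder* is /r/, which is a consonant, so the plural suffix is -jo, giving *tesihzosederjo*.

tesihzosederjo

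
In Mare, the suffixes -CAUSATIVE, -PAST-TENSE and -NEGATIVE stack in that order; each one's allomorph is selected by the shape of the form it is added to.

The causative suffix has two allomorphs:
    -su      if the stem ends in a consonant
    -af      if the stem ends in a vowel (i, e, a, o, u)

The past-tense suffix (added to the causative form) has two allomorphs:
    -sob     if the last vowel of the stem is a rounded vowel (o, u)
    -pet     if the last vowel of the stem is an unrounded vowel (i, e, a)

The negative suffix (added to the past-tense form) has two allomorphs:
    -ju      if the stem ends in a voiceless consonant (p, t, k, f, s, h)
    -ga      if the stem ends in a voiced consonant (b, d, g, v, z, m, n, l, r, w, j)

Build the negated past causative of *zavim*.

Since the final sound of *zavim* is /m/ (a consonant), it takes -su, giving *zavimsu*.
The causative form *zavimsu* — last vowel /u/ (a rounded vowel) → -sob → *zavimsusob*.
The past-tense form *zavimsusob*: final consonant = /b/, voiced → -ga → *zavimsusobga*.

zavimsusobga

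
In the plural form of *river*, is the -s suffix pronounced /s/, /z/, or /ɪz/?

/z/

The stem *river* ends in a voiced non-sibilant sound.
The plural suffix surfaces as /ɪz/ after sibilants, /s/ after other voiceless consonants, and /z/ after other voiced sounds.
So the plural -s on *river* is pronounced /z/.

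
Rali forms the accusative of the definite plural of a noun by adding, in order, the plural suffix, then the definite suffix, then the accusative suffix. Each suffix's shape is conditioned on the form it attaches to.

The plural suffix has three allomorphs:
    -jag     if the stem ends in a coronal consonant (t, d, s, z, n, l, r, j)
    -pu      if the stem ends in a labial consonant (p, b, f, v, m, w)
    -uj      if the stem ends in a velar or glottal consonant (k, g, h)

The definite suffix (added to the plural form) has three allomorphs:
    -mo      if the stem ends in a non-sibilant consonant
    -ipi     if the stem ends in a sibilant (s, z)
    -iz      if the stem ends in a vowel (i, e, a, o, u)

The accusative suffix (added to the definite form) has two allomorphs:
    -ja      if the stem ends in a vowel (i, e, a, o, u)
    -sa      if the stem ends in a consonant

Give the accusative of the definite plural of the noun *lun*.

lunjagmoja

The final consonant of *lun* is /n/, which is coronal, so the plural suffix is -jag, giving *lunjag*.
Since the final sound of the plural form *lunjag* is /g/ (a non-sibilant consonant), it takes -mo, giving *lunjagmo*.
The definite form *lunjagmo*: final sound = /o/, a vowel → -ja → *lunjagmoja*.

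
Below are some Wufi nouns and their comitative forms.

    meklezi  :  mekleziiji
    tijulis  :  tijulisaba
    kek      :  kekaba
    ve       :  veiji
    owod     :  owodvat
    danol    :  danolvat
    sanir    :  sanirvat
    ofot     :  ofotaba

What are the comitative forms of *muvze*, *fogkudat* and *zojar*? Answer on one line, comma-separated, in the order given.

The suffix is conditioned by the final sound: -aba when the stem ends in a voiceless consonant (*tijulis*, *kek*, *ofot*); -vat when the stem ends in a voiced consonant (*owod*, *danol*, *sanir*); -iji when the stem ends in a vowel (*meklezi*, *ve*).
The final sound of *muvze* is /e/, which is a vowel, so the suffix is -iji, giving *muvzeiji*.
*fogkudat* — final sound /t/ (a voiceless consonant) → -aba → *fogkudataba*.
*zojar*: final sound = /r/, a voiced consonant → -vat → *zojarvat*.

muvzeiji, fogkudataba, zojarvat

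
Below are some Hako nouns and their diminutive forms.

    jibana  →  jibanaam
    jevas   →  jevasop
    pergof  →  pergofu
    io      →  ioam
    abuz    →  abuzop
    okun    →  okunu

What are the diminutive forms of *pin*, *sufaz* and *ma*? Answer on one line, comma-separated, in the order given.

pinu, sufazop, maam

Looking at the final sound of each stem: -op when the stem ends in a sibilant (*jevas*, *abuz*); -u when the stem ends in a non-sibilant consonant (*pergof*, *okun*); -am when the stem ends in a vowel (*jibana*, *io*).
*pin* — final sound /n/ (a non-sibilant consonant) → -u → *pinu*.
*sufaz* — final sound /z/ (a sibilant) → -op → *sufazop*.
*ma*: final sound = /a/, a vowel → -am → *maam*.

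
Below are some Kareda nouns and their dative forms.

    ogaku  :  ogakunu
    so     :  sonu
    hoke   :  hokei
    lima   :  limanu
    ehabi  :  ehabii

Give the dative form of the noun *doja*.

dojanu

The alternation tracks the last vowel of the stem — -i when the last vowel of the stem is a front vowel (*hoke*, *ehabi*); -nu when the last vowel of the stem is a back vowel (*ogaku*, *so*, *lima*).
Since the last vowel of *doja* is /a/ (a back vowel), it takes -nu, giving *dojanu*.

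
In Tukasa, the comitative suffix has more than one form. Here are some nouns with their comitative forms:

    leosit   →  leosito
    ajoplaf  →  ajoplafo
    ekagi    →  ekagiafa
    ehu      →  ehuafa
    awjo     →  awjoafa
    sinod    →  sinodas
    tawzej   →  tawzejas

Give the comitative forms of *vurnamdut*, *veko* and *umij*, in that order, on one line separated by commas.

The alternation tracks the final sound of the stem — -o when the stem ends in a voiceless consonant (*leosit*, *ajoplaf*); -as when the stem ends in a voiced consonant (*sinod*, *tawzej*); -afa when the stem ends in a vowel (*ekagi*, *ehu*, *awjo*).
The final sound of *vurnamdut* is /t/, which is a voiceless consonant, so the suffix is -o, giving *vurnamduto*.
Since the final sound of *veko* is /o/ (a vowel), it takes -afa, giving *vekoafa*.
The final sound of *umij* is /j/, which is a voiced consonant, so the suffix is -as, giving *umijas*.

vurnamduto, vekoafa, umijas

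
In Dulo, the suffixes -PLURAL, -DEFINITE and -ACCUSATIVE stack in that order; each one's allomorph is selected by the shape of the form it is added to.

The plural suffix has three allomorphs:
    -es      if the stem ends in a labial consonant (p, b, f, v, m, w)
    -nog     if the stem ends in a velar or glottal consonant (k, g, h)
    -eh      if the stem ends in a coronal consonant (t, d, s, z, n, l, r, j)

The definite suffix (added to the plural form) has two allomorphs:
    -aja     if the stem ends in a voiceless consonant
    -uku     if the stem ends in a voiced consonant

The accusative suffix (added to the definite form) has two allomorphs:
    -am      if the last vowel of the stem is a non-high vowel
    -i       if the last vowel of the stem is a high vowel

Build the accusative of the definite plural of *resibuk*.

resibuknogukui

Since the final consonant of *resibuk* is /k/ (velar/glottal), it takes -nog, giving *resibuknog*.
The final consonant of the plural form *resibuknog* is /g/, which is voiced, so the definite suffix is -uku, giving *resibuknoguku*.
Since the last vowel of the definite form *resibuknoguku* is /u/ (a high vowel), it takes -i, giving *resibuknogukui*.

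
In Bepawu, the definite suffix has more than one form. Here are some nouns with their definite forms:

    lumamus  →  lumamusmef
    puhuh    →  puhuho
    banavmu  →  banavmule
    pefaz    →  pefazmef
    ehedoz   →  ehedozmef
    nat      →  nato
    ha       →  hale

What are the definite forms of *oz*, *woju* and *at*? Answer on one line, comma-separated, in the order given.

Looking at the final sound of each stem: -mef when the stem ends in a sibilant (*lumamus*, *pefaz*, *ehedoz*); -o when the stem ends in a non-sibilant consonant (*puhuh*, *nat*); -le when the stem ends in a vowel (*banavmu*, *ha*).
The final sound of *oz* is /z/, which is a sibilant, so the suffix is -mef, giving *ozmef*.
*woju*: final sound = /u/, a vowel → -le → *wojule*.
The final sound of *at* is /t/, which is a non-sibilant consonant, so the suffix is -o, giving *ato*.

ozmef, wojule, ato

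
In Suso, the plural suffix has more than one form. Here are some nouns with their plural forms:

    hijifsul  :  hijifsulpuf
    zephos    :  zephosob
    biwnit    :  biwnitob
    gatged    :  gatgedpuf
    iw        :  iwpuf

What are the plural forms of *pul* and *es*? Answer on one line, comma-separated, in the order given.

The alternation tracks the final consonant of the stem — -ob when the stem ends in a voiceless consonant (*zephos*, *biwnit*); -puf when the stem ends in a voiced consonant (*hijifsul*, *gatged*, *iw*).
*pul*: final consonant = /l/, voiced → -puf → *pulpuf*.
The final consonant of *es* is /s/, which is voiceless, so the suffix is -ob, giving *esob*.

pulpuf, esob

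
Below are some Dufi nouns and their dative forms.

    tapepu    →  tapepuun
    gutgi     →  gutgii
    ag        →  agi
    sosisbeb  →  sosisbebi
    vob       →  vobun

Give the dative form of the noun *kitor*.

The suffix is conditioned by the last vowel: -un when the last vowel of the stem is a rounded vowel (*tapepu*, *vob*); -i when the last vowel of the stem is an unrounded vowel (*gutgi*, *ag*, *sosisbeb*).
The last vowel of *kitor* is /o/, which is a rounded vowel, so the suffix is -un, giving *kitorun*.

kitorun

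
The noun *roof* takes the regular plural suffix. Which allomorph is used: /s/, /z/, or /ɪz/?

/s/

The stem *roof* ends in a voiceless non-sibilant consonant.
The plural suffix surfaces as /ɪz/ after sibilants, /s/ after other voiceless consonants, and /z/ after other voiced sounds.
So the plural -s on *roof* is pronounced /s/.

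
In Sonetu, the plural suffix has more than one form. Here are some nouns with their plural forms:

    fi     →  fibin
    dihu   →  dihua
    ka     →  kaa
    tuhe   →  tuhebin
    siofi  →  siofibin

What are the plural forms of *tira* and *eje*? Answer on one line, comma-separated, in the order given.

The pattern is front/back vowel harmony: -bin when the last vowel of the stem is a front vowel (*fi*, *tuhe*, *siofi*); -a when the last vowel of the stem is a back vowel (*dihu*, *ka*).
Since the last vowel of *tira* is /a/ (a back vowel), it takes -a, giving *tiraa*.
The last vowel of *eje* is /e/, which is a front vowel, so the suffix is -bin, giving *ejebin*.

tiraa, ejebin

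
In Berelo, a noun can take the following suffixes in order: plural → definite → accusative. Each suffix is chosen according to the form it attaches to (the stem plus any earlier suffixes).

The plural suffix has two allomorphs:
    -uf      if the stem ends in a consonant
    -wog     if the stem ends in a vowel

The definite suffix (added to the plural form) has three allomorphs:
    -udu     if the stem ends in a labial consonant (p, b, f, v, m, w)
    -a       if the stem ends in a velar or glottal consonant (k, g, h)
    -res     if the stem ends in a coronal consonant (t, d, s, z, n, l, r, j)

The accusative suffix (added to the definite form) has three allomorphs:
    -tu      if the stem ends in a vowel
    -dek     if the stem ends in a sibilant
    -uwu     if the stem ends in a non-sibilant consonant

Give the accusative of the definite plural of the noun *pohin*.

*pohin* — final sound /n/ (a consonant) → -uf → *pohinuf*.
The plural form *pohinuf* — final consonant /f/ (labial) → -udu → *pohinufudu*.
The definite form *pohinufudu* — final sound /u/ (a vowel) → -tu → *pohinufudutu*.

pohinufudutu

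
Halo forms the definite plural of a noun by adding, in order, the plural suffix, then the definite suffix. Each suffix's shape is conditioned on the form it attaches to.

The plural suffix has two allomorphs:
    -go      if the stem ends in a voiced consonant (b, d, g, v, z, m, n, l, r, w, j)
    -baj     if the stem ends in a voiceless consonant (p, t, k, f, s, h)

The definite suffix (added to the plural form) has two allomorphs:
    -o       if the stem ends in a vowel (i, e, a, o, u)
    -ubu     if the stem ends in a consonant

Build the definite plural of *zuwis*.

zuwisbajubu

*zuwis*: final consonant = /s/, voiceless → -baj → *zuwisbaj*.
The plural form *zuwisbaj*: final sound = /j/, a consonant → -ubu → *zuwisbajubu*.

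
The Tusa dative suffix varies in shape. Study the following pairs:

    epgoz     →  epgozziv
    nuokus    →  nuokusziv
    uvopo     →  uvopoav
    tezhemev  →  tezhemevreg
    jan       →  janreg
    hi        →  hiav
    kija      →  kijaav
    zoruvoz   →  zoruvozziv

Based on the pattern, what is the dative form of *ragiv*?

The pattern is sibilance of the final sound: -ziv when the stem ends in a sibilant (*epgoz*, *nuokus*, *zoruvoz*); -reg when the stem ends in a non-sibilant consonant (*tezhemev*, *jan*); -av when the stem ends in a vowel (*uvopo*, *hi*, *kija*).
The final sound of *ragiv* is /v/, which is a non-sibilant consonant, so the suffix is -reg, giving *ragivreg*.

ragivreg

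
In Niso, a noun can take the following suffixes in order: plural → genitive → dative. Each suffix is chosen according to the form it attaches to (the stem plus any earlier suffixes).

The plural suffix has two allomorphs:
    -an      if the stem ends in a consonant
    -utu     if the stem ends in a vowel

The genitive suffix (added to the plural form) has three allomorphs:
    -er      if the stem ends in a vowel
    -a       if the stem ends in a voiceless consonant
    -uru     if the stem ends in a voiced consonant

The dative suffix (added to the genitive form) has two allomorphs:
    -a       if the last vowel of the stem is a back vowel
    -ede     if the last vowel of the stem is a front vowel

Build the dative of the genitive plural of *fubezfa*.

fubezfautuerede

*fubezfa* — final sound /a/ (a vowel) → -utu → *fubezfautu*.
The final sound of the plural form *fubezfautu* is /u/, which is a vowel, so the genitive suffix is -er, giving *fubezfautuer*.
Since the last vowel of the genitive form *fubezfautuer* is /e/ (a front vowel), it takes -ede, giving *fubezfautuerede*.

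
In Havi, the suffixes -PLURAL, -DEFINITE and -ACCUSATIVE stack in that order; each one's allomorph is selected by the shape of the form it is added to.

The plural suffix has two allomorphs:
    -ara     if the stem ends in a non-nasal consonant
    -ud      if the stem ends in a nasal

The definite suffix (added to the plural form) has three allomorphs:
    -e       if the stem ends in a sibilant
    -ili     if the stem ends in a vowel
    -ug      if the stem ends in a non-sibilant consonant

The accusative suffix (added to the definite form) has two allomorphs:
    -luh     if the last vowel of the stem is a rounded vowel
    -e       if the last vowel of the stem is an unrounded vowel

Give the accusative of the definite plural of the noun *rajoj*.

rajojarailie

*rajoj*: final consonant = /j/, non-nasal → -ara → *rajojara*.
The final sound of the plural form *rajojara* is /a/, which is a vowel, so the definite suffix is -ili, giving *rajojaraili*.
The definite form *rajojaraili*: last vowel = /i/, an unrounded vowel → -e → *rajojarailie*.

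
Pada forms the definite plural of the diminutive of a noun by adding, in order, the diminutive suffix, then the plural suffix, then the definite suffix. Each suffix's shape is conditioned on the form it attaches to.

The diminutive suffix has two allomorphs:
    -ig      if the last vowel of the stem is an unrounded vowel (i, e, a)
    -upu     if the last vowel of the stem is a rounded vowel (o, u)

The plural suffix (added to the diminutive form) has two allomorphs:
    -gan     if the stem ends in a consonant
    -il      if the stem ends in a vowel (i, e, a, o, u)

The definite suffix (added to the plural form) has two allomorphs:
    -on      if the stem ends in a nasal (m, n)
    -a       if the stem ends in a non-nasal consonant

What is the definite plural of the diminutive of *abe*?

*abe* — last vowel /e/ (an unrounded vowel) → -ig → *abeig*.
Since the final sound of the diminutive form *abeig* is /g/ (a consonant), it takes -gan, giving *abeiggan*.
The plural form *abeiggan*: final consonant = /n/, a nasal → -on → *abeigganon*.

abeigganon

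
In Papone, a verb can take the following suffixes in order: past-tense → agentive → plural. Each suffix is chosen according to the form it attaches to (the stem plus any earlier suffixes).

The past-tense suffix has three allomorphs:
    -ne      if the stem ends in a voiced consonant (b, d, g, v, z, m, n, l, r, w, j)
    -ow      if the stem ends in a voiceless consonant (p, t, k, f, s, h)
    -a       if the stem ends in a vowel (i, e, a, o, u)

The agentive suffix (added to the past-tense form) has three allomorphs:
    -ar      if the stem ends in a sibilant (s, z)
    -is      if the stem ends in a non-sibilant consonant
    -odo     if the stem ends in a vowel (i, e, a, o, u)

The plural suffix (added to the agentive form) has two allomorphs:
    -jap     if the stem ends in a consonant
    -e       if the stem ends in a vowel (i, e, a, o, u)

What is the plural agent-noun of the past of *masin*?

masinneodoe

Since the final sound of *masin* is /n/ (a voiced consonant), it takes -ne, giving *masinne*.
The final sound of the past-tense form *masinne* is /e/, which is a vowel, so the agentive suffix is -odo, giving *masinneodo*.
The final sound of the agentive form *masinneodo* is /o/, which is a vowel, so the plural suffix is -e, giving *masinneodoe*.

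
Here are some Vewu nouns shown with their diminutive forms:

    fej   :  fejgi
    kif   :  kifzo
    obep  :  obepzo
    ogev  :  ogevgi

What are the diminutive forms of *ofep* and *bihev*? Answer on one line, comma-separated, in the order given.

ofepzo, bihevgi

Looking at the final consonant of each stem: -zo when the stem ends in a voiceless consonant (*kif*, *obep*); -gi when the stem ends in a voiced consonant (*fej*, *ogev*).
The final consonant of *ofep* is /p/, which is voiceless, so the suffix is -zo, giving *ofepzo*.
The final consonant of *bihev* is /v/, which is voiced, so the suffix is -gi, giving *bihevgi*.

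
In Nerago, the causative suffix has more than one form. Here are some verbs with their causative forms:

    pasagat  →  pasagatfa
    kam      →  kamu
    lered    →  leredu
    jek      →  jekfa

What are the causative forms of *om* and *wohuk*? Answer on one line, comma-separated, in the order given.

omu, wohukfa

Looking at the final consonant of each stem: -fa when the stem ends in a voiceless consonant (*pasagat*, *jek*); -u when the stem ends in a voiced consonant (*kam*, *lered*).
*om* — final consonant /m/ (voiced) → -u → *omu*.
The final consonant of *wohuk* is /k/, which is voiceless, so the suffix is -fa, giving *wohukfa*.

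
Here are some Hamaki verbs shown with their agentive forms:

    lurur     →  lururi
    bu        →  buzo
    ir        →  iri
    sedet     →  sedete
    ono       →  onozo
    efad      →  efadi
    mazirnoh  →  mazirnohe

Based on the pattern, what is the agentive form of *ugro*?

ugrozo

The suffix is conditioned by the final sound: -e when the stem ends in a voiceless consonant (*sedet*, *mazirnoh*); -i when the stem ends in a voiced consonant (*lurur*, *ir*, *efad*); -zo when the stem ends in a vowel (*bu*, *ono*).
*ugro* — final sound /o/ (a vowel) → -zo → *ugrozo*.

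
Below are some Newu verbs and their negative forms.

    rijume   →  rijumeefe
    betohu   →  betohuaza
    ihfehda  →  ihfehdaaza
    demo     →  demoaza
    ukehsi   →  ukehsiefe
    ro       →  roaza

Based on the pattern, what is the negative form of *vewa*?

The suffix is conditioned by the last vowel: -efe when the last vowel of the stem is a front vowel (*rijume*, *ukehsi*); -aza when the last vowel of the stem is a back vowel (*betohu*, *ihfehda*, *demo*, *ro*).
The last vowel of *vewa* is /a/, which is a back vowel, so the suffix is -aza, giving *vewaaza*.

vewaaza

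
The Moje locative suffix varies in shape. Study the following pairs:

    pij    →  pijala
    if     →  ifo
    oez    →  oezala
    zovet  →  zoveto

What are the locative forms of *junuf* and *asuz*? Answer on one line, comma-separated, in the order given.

Looking at the final consonant of each stem: -o when the stem ends in a voiceless consonant (*if*, *zovet*); -ala when the stem ends in a voiced consonant (*pij*, *oez*).
*junuf*: final consonant = /f/, voiceless → -o → *junufo*.
Since the final consonant of *asuz* is /z/ (voiced), it takes -ala, giving *asuzala*.

junufo, asuzala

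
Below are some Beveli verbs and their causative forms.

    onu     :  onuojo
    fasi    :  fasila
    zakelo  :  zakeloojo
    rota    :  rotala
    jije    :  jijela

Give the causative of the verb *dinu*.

The pattern is rounding harmony: -ojo when the last vowel of the stem is a rounded vowel (*onu*, *zakelo*); -la when the last vowel of the stem is an unrounded vowel (*fasi*, *rota*, *jije*).
*dinu* — last vowel /u/ (a rounded vowel) → -ojo → *dinuojo*.

dinuojo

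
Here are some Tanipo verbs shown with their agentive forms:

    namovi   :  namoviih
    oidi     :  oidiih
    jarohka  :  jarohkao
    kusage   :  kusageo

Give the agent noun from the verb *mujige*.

mujigeo

The suffix is conditioned by the last vowel: -ih when the last vowel of the stem is a high vowel (*namovi*, *oidi*); -o when the last vowel of the stem is a non-high vowel (*jarohka*, *kusage*).
*mujige* — last vowel /e/ (a non-high vowel) → -o → *mujigeo*.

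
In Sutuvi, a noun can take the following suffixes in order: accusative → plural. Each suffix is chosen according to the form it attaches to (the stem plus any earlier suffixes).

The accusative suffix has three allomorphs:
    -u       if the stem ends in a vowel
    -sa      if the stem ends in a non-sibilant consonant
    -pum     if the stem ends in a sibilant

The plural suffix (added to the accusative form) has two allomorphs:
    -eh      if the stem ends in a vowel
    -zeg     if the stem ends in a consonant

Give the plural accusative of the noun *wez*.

wezpumzeg

*wez*: final sound = /z/, a sibilant → -pum → *wezpum*.
The final sound of the accusative form *wezpum* is /m/, which is a consonant, so the plural suffix is -zeg, giving *wezpumzeg*.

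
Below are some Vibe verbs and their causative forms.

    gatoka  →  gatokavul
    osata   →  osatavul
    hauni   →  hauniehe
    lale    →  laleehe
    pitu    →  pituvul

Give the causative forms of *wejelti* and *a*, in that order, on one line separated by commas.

wejeltiehe, avul

The alternation tracks the last vowel of the stem — -ehe when the last vowel of the stem is a front vowel (*hauni*, *lale*); -vul when the last vowel of the stem is a back vowel (*gatoka*, *osata*, *pitu*).
The last vowel of *wejelti* is /i/, which is a front vowel, so the suffix is -ehe, giving *wejeltiehe*.
Since the last vowel of *a* is /a/ (a back vowel), it takes -vul, giving *avul*.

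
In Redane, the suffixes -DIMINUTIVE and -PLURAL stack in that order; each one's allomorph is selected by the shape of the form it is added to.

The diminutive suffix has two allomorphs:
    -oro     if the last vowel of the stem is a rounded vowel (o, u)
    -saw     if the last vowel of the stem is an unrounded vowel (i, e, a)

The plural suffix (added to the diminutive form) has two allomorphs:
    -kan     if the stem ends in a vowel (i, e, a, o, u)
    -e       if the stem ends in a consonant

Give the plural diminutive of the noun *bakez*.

bakezsawe

The last vowel of *bakez* is /e/, which is an unrounded vowel, so the diminutive suffix is -saw, giving *bakezsaw*.
Since the final sound of the diminutive form *bakezsaw* is /w/ (a consonant), it takes -e, giving *bakezsawe*.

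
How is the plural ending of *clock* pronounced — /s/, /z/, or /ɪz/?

The stem *clock* ends in a voiceless non-sibilant consonant.
The plural suffix surfaces as /ɪz/ after sibilants, /s/ after other voiceless consonants, and /z/ after other voiced sounds.
So the plural -s on *clock* is pronounced /s/.

/s/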